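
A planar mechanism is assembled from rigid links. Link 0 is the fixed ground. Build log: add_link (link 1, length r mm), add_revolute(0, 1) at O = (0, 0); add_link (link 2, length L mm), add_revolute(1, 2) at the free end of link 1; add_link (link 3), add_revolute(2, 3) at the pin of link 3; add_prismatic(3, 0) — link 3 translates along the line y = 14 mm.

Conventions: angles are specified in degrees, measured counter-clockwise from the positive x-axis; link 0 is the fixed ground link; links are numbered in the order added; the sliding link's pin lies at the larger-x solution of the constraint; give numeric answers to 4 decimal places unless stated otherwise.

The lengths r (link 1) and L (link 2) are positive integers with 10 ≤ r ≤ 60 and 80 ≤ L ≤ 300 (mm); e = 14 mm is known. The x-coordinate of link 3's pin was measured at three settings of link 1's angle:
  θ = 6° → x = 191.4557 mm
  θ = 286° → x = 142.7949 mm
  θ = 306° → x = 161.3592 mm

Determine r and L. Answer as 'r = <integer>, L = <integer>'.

constraint per measurement: (x − r cos θ)² + (r sin θ − e)² = L²
subtracting the θ₁ and θ₂ equations cancels the r² and L² terms:
r = (x₁² − x₂²) / (2[(x₁cos θ₁ + e sin θ₁) − (x₂cos θ₂ + e sin θ₂)]) = 49.0000 → r = 49
L² = (x₁ − r cos θ₁)² + (r sin θ₁ − e)² = 20448.9972 → L = 143.0000 → L = 143
check at θ₃=306°: x = 161.3592 (printed 161.3592) ✓

r = 49, L = 143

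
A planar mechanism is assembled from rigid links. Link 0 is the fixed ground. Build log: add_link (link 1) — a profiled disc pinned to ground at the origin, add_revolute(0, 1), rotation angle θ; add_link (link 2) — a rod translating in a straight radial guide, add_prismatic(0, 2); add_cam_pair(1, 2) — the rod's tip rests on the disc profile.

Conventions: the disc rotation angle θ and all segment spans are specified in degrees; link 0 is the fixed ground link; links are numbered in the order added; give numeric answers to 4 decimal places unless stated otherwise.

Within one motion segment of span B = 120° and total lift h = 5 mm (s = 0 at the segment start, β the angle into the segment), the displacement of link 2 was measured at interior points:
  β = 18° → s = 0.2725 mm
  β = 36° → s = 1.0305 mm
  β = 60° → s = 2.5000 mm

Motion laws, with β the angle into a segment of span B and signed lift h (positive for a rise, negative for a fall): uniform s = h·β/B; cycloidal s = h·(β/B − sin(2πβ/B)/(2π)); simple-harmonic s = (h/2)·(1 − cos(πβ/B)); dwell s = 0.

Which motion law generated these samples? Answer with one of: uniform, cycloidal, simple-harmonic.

candidates at β/B = r: uniform s = h·r (linear in β); cycloidal s = h·(r − sin(2πr)/(2π)); simple-harmonic s = (h/2)(1 − cos(πr))
β=18°: printed 0.2725 | uniform 0.7500, cycloidal 0.1062, simple-harmonic 0.2725
β=36°: printed 1.0305 | uniform 1.5000, cycloidal 0.7432, simple-harmonic 1.0305
β=60°: printed 2.5000 | uniform 2.5000, cycloidal 2.5000, simple-harmonic 2.5000
only one law matches every sample → simple-harmonic

simple-harmonic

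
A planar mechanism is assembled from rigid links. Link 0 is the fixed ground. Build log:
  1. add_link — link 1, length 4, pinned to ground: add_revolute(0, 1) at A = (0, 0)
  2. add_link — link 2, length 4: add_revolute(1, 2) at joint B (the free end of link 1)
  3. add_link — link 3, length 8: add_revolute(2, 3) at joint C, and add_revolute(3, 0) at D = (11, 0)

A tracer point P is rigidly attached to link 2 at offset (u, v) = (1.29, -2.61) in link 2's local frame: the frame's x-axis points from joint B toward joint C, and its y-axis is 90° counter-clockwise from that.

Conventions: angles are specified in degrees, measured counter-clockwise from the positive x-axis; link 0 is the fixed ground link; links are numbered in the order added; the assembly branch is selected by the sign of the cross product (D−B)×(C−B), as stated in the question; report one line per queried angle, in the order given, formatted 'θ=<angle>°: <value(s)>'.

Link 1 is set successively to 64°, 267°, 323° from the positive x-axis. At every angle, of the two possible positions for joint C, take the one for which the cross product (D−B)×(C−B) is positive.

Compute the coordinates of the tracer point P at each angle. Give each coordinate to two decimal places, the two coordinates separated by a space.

A=(0,0), D=(11.00,0)
θ=64°: B = A + 4.00·(cos64°, sin64°) = (1.7535, 3.5952)
θ=64°: |BD| = 9.9209
θ=64°: circle(B,4.00) ∩ circle(D,8.00): a=2.5413, h=3.0890
θ=64°:   candidates: C₊=(5.2414,5.5533) cross=30.645; C₋=(3.0026,-0.2048) cross=-30.645
θ=64°:   branch + wants cross > 0 → take C=(5.2414,5.5533) (cross=30.645)
θ=64°: ex = (C−B)/|BC| = (0.8720,0.4895); ey = (-0.4895,0.8720)
θ=64°: P = B + 1.29·ex + -2.61·ey = (4.1560,1.9508)
θ=267°: B = A + 4.00·(cos267°, sin267°) = (-0.2093, -3.9945)
θ=267°: |BD| = 11.8998
θ=267°: circle(B,4.00) ∩ circle(D,8.00): a=3.9331, h=0.7287
θ=267°:   candidates: C₊=(3.2509,-1.9879) cross=8.671; C₋=(3.7401,-3.3607) cross=-8.671
θ=267°:   branch + wants cross > 0 → take C=(3.2509,-1.9879) (cross=8.671)
θ=267°: ex = (C−B)/|BC| = (0.8651,0.5017); ey = (-0.5017,0.8651)
θ=267°: P = B + 1.29·ex + -2.61·ey = (2.2159,-5.6052)
θ=323°: B = A + 4.00·(cos323°, sin323°) = (3.1945, -2.4073)
θ=323°: |BD| = 8.1682
θ=323°: circle(B,4.00) ∩ circle(D,8.00): a=1.1459, h=3.8323
θ=323°:   candidates: C₊=(3.1601,1.5926) cross=31.304; C₋=(5.4190,-5.7317) cross=-31.304
θ=323°:   branch + wants cross > 0 → take C=(3.1601,1.5926) (cross=31.304)
θ=323°: ex = (C−B)/|BC| = (-0.0086,1.0000); ey = (-1.0000,-0.0086)
θ=323°: P = B + 1.29·ex + -2.61·ey = (5.7933,-1.0949)

θ=64°: 4.16 1.95
θ=267°: 2.22 -5.61
θ=323°: 5.79 -1.09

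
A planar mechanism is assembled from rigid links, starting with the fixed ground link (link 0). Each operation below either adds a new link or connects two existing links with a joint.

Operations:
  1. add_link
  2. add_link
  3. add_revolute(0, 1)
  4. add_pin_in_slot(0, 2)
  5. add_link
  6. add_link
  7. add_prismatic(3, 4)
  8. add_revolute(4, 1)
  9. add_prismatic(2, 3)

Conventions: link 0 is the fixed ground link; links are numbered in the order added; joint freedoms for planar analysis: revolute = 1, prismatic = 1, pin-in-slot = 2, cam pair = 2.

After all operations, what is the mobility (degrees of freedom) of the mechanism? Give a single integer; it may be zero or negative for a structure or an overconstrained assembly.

(L,J1,J2)=(1,0,0); link0 fixed
link1: (2,0,0)
link2: (3,0,0)
R 0-1 [J1]: (3,1,0)
PS 0-2 [J2]: (3,1,1)
link3: (4,1,1)
link4: (5,1,1)
P 3-4 [J1]: (5,2,1)
R 4-1 [J1]: (5,3,1)
P 2-3 [J1]: (5,4,1)
Grübler: 3·4 − 2·4 − 1 = 3

M = 3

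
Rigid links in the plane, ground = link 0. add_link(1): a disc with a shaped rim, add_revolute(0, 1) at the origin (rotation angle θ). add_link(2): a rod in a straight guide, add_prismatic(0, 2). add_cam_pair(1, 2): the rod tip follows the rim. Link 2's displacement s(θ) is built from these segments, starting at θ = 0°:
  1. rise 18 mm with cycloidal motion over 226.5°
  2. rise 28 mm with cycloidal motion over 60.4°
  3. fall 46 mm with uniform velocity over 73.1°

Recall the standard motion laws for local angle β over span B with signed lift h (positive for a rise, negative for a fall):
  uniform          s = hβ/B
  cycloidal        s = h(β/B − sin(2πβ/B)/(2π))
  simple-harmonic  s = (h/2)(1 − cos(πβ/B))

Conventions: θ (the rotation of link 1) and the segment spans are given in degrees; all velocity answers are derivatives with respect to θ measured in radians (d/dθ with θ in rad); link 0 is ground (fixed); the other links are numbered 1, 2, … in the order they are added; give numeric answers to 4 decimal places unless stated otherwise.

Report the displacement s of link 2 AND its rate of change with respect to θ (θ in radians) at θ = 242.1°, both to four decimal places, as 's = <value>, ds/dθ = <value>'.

segment 1 (0° to 226.5°, cycloidal, h = 18) is passed completely: s = 0.0000 + (18) = 18.0000
θ = 242.1° falls in segment 2 (226.5° to 286.9°, cycloidal, h = 28): β = 242.1 − 226.5 = 15.6°, B = 60.4°; Δs = 28·(0.2583 − sin(2π·0.2583)/(2π)) = 2.7815; s = 18.0000 + 2.7815 = 20.7815
velocity in seg [226.5°–286.9°] (cycloidal), θ in radians: β = 15.6° = 0.2723 rad, B = 60.4° = 1.0542 rad; ds/dθ = (h/B)(1 − cos(2πβ/B)) = (28/1.0542)(1 − cos(2π·0.2583)) = 27.941853 mm/rad

s = 20.7815, ds/dθ = 27.9419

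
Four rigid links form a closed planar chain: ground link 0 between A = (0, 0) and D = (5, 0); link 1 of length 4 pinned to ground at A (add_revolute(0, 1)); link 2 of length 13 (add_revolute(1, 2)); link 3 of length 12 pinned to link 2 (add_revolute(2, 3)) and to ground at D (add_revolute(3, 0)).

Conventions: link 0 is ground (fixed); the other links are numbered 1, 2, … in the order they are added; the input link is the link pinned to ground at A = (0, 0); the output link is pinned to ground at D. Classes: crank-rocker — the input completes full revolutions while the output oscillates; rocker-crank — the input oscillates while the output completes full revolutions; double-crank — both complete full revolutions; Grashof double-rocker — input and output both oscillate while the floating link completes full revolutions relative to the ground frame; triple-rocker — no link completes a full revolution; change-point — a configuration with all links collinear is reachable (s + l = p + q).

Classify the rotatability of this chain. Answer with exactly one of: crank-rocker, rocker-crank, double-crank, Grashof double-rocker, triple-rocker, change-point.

lengths: ground=5, input=4, coupler=13, output=12
sorted: s=4 (shortest), l=13 (longest), p+q=17
s + l = 17 vs p + q = 17
s + l = p + q → change-point (collinear configuration reachable)

change-point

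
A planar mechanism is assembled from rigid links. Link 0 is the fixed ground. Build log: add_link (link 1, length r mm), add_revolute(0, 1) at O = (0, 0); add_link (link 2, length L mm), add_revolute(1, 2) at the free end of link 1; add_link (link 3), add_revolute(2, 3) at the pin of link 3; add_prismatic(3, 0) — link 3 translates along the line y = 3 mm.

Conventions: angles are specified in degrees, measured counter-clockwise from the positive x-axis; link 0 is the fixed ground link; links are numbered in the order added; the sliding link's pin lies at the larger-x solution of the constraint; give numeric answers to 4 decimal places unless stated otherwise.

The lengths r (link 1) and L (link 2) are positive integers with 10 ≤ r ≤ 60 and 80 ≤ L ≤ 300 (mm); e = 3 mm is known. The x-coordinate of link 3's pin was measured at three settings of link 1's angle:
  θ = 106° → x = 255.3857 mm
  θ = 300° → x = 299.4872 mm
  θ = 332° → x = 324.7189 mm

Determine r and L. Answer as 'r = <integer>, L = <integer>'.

constraint per measurement: (x − r cos θ)² + (r sin θ − e)² = L²
subtracting the θ₁ and θ₂ equations cancels the r² and L² terms:
r = (x₁² − x₂²) / (2[(x₁cos θ₁ + e sin θ₁) − (x₂cos θ₂ + e sin θ₂)]) = 57.0000 → r = 57
L² = (x₁ − r cos θ₁)² + (r sin θ₁ − e)² = 76176.0019 → L = 276.0000 → L = 276
check at θ₃=332°: x = 324.7189 (printed 324.7189) ✓

r = 57, L = 276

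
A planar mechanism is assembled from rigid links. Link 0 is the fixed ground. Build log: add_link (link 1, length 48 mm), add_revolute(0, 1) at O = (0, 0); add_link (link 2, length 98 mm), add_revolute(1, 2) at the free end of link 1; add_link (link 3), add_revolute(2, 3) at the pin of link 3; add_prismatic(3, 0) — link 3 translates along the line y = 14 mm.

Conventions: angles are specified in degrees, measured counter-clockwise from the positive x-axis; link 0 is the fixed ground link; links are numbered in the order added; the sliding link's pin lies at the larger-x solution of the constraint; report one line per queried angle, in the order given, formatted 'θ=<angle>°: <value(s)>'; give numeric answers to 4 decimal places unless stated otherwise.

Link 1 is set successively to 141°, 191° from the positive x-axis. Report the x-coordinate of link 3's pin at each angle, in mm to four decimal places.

geometry: r = 48 mm, L = 98 mm, e = 14 mm
θ=141°: crank pin P = (r cos θ, r sin θ) = (-37.303006, 30.207379)
θ=141°: h = r sin θ − e = 30.207379 − 14 = 16.207379
θ=141°: x = r cos θ + √(L² − h²) = -37.303006 + 96.650509 = 59.347503
θ=191°: crank pin P = (r cos θ, r sin θ) = (-47.118105, -9.158832)
θ=191°: h = r sin θ − e = -9.158832 − 14 = -23.158832
θ=191°: x = r cos θ + √(L² − h²) = -47.118105 + 95.224306 = 48.106201

θ=141°: 59.3475
θ=191°: 48.1062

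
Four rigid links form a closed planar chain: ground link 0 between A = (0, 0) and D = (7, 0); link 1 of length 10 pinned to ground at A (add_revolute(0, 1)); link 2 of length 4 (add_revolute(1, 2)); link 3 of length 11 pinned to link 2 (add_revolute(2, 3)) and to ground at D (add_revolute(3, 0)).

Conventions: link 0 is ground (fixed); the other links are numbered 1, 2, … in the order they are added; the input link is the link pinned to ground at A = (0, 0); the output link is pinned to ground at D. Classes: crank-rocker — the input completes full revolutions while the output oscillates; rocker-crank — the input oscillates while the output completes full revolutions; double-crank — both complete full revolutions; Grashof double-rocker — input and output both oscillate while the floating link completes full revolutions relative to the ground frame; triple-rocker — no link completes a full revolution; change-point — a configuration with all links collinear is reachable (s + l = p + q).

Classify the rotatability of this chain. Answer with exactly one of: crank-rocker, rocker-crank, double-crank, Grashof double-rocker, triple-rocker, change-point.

lengths: ground=7, input=10, coupler=4, output=11
sorted: s=4 (shortest), l=11 (longest), p+q=17
s + l = 15 vs p + q = 17
s + l < p + q (Grashof) with shortest = coupler link → Grashof double-rocker

Grashof double-rocker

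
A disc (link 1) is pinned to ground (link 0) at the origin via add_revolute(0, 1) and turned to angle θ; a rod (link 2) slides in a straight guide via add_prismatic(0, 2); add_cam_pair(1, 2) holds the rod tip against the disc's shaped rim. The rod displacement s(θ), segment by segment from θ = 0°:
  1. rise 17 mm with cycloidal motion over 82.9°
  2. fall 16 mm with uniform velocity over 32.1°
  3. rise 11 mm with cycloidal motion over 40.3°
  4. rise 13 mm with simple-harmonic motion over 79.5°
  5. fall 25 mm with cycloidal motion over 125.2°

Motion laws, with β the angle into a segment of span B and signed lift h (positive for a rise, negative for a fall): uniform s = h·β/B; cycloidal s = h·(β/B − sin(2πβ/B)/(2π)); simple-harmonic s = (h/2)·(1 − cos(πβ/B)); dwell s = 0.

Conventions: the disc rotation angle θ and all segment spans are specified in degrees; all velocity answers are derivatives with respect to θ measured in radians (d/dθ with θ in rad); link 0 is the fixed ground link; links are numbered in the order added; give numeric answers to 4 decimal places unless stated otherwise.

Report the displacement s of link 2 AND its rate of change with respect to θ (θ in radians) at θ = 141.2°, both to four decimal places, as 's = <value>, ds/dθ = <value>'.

segment 1 (0° to 82.9°, cycloidal, h = 17) is passed completely: s = 0.0000 + (17) = 17.0000
segment 2 (82.9° to 115°, uniform, h = -16) is passed completely: s = 17.0000 + (-16) = 1.0000
θ = 141.2° falls in segment 3 (115° to 155.3°, cycloidal, h = 11): β = 141.2 − 115 = 26.2°, B = 40.3°; Δs = 11·(0.6501 − sin(2π·0.6501)/(2π)) = 8.5685; s = 1.0000 + 8.5685 = 9.5685
velocity in seg [115°–155.3°] (cycloidal), θ in radians: β = 26.2° = 0.4573 rad, B = 40.3° = 0.7034 rad; ds/dθ = (h/B)(1 − cos(2πβ/B)) = (11/0.7034)(1 − cos(2π·0.6501)) = 24.821582 mm/rad

s = 9.5685, ds/dθ = 24.8216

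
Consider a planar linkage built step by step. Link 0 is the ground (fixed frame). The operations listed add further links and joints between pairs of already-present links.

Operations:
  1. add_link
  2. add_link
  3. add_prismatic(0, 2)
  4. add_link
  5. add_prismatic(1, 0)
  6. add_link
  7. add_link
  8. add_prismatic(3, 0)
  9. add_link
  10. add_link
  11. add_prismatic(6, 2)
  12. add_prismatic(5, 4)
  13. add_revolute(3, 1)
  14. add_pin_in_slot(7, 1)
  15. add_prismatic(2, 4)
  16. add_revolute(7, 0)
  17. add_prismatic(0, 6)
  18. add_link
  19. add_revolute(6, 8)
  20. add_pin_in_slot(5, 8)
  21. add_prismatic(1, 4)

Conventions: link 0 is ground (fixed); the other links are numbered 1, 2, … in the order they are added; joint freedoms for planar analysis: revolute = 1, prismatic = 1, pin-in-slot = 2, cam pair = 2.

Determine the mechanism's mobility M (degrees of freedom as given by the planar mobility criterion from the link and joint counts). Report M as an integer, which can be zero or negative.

link 0 = ground. State L|J1|J2 = 1|0|0
+link1  2|0|0
+link2  3|0|0
P(0,2) f=1→J1  3|1|0
+link3  4|1|0
P(1,0) f=1→J1  4|2|0
+link4  5|2|0
+link5  6|2|0
P(3,0) f=1→J1  6|3|0
+link6  7|3|0
+link7  8|3|0
P(6,2) f=1→J1  8|4|0
P(5,4) f=1→J1  8|5|0
R(3,1) f=1→J1  8|6|0
PS(7,1) f=2→J2  8|6|1
P(2,4) f=1→J1  8|7|1
R(7,0) f=1→J1  8|8|1
P(0,6) f=1→J1  8|9|1
+link8  9|9|1
R(6,8) f=1→J1  9|10|1
PS(5,8) f=2→J2  9|10|2
P(1,4) f=1→J1  9|11|2
M = 3(9−1)−2·11−2 = 24−22−2 = 0

M = 0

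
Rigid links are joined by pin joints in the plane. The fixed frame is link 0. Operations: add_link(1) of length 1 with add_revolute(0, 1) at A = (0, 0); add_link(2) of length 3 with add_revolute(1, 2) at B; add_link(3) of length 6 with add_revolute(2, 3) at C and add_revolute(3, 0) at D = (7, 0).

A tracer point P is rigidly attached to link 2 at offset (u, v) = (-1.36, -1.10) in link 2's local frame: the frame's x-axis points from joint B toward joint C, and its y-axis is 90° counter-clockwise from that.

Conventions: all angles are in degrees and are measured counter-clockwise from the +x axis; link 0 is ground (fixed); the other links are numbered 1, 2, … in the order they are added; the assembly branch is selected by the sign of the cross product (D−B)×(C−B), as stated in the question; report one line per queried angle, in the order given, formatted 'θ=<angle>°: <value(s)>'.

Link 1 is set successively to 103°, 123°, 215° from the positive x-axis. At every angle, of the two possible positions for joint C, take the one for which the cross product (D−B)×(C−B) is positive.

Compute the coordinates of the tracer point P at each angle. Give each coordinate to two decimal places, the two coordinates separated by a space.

A=(0,0), D=(7.00,0)
θ=103°: B = A + 1.00·(cos103°, sin103°) = (-0.2250, 0.9744)
θ=103°: |BD| = 7.2904
θ=103°: circle(B,3.00) ∩ circle(D,6.00): a=1.7934, h=2.4049
θ=103°:   candidates: C₊=(1.8738,3.1180) cross=17.533; C₋=(1.2310,-1.6487) cross=-17.533
θ=103°:   branch + wants cross > 0 → take C=(1.8738,3.1180) (cross=17.533)
θ=103°: ex = (C−B)/|BC| = (0.6996,0.7146); ey = (-0.7146,0.6996)
θ=103°: P = B + -1.36·ex + -1.10·ey = (-0.3904,-0.7670)
θ=123°: B = A + 1.00·(cos123°, sin123°) = (-0.5446, 0.8387)
θ=123°: |BD| = 7.5911
θ=123°: circle(B,3.00) ∩ circle(D,6.00): a=2.0172, h=2.2206
θ=123°:   candidates: C₊=(1.7055,2.8228) cross=16.857; C₋=(1.2148,-1.5912) cross=-16.857
θ=123°:   branch + wants cross > 0 → take C=(1.7055,2.8228) (cross=16.857)
θ=123°: ex = (C−B)/|BC| = (0.7500,0.6614); ey = (-0.6614,0.7500)
θ=123°: P = B + -1.36·ex + -1.10·ey = (-0.8372,-0.8859)
θ=215°: B = A + 1.00·(cos215°, sin215°) = (-0.8192, -0.5736)
θ=215°: |BD| = 7.8402
θ=215°: circle(B,3.00) ∩ circle(D,6.00): a=2.1982, h=2.0416
θ=215°:   candidates: C₊=(1.2238,1.6233) cross=16.006; C₋=(1.5225,-2.4489) cross=-16.006
θ=215°:   branch + wants cross > 0 → take C=(1.2238,1.6233) (cross=16.006)
θ=215°: ex = (C−B)/|BC| = (0.6810,0.7323); ey = (-0.7323,0.6810)
θ=215°: P = B + -1.36·ex + -1.10·ey = (-0.9397,-2.3186)

θ=103°: -0.39 -0.77
θ=123°: -0.84 -0.89
θ=215°: -0.94 -2.32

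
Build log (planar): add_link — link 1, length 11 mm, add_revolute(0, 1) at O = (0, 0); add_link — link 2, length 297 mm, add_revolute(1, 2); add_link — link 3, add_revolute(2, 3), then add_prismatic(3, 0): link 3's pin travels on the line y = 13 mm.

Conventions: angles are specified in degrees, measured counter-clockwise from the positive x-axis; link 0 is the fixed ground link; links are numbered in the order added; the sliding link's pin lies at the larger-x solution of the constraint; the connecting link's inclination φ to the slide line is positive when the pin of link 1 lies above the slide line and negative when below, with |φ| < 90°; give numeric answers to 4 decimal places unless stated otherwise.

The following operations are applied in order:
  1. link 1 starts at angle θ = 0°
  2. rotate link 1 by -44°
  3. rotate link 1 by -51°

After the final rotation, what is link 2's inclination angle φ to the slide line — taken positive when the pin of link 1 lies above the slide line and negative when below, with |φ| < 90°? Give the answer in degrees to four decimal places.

geometry: r = 11 mm, L = 297 mm, e = 13 mm; θ starts at 0°
rotate link 1 by -44°: θ ← 0° -44° = -44°
rotate link 1 by -51°: θ ← -44° -51° = -95°
h = r sin θ − e = -10.958142 − 13 = -23.958142
sin φ = h / L = -23.958142 / 297 = -0.08066714
φ = arcsin(-0.08066714) = -4.626914°

-4.6269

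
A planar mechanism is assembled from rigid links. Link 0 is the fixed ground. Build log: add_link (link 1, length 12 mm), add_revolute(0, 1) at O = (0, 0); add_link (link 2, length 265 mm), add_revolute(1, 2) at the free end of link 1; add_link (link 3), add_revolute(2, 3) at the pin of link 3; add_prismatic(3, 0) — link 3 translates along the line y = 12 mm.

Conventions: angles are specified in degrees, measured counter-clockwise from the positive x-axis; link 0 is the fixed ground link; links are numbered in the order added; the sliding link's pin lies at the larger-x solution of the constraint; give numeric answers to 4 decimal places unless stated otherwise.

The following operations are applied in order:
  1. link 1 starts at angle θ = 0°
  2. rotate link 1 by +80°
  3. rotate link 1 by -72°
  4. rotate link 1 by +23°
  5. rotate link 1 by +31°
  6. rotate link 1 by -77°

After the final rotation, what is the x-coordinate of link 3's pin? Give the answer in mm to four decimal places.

geometry: r = 12 mm, L = 265 mm, e = 12 mm; θ starts at 0°
rotate link 1 by +80°: θ ← 0° +80° = 80°
rotate link 1 by -72°: θ ← 80° -72° = 8°
rotate link 1 by +23°: θ ← 8° +23° = 31°
rotate link 1 by +31°: θ ← 31° +31° = 62°
rotate link 1 by -77°: θ ← 62° -77° = -15°
crank pin P = (r cos θ, r sin θ) = (11.591110, -3.105829)
h = r sin θ − e = -3.105829 − 12 = -15.105829
x = r cos θ + √(L² − h²) = 11.591110 + 264.569110 = 276.160220

276.1602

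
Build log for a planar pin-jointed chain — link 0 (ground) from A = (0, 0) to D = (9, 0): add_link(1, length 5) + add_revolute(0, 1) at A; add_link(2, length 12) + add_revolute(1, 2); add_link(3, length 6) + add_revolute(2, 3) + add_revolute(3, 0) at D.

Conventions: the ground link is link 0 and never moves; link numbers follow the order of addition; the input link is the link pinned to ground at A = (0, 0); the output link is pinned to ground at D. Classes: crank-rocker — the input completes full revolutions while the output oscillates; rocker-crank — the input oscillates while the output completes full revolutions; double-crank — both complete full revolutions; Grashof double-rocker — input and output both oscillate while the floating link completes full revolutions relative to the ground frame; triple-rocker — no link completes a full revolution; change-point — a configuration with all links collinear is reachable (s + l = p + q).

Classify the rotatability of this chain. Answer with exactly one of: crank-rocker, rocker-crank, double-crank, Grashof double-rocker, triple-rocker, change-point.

lengths: ground=9, input=5, coupler=12, output=6
sorted: s=5 (shortest), l=12 (longest), p+q=15
s + l = 17 vs p + q = 15
s + l > p + q → non-Grashof → no link fully rotates → triple-rocker

triple-rocker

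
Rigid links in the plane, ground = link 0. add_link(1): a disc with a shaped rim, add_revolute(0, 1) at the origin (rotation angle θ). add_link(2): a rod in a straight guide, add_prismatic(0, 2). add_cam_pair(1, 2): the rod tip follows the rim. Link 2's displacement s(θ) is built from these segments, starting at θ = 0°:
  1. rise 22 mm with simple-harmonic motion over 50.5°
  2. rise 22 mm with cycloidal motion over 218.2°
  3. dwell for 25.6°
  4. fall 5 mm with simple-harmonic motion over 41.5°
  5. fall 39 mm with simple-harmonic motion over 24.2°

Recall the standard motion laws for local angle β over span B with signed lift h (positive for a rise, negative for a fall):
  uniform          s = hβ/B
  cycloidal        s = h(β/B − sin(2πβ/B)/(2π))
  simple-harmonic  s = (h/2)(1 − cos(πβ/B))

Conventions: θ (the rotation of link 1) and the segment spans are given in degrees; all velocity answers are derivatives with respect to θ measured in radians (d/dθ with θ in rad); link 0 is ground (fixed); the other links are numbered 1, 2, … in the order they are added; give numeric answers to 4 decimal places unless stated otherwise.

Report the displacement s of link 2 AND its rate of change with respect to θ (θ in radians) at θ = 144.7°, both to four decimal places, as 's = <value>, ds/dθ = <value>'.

segment 1 (0° to 50.5°, simple-harmonic, h = 22) is passed completely: s = 0.0000 + (22) = 22.0000
θ = 144.7° falls in segment 2 (50.5° to 268.7°, cycloidal, h = 22): β = 144.7 − 50.5 = 94.2°, B = 218.2°; Δs = 22·(0.4317 − sin(2π·0.4317)/(2π)) = 8.0411; s = 22.0000 + 8.0411 = 30.0411
velocity in seg [50.5°–268.7°] (cycloidal), θ in radians: β = 94.2° = 1.6441 rad, B = 218.2° = 3.8083 rad; ds/dθ = (h/B)(1 − cos(2πβ/B)) = (22/3.8083)(1 − cos(2π·0.4317)) = 11.030073 mm/rad

s = 30.0411, ds/dθ = 11.0301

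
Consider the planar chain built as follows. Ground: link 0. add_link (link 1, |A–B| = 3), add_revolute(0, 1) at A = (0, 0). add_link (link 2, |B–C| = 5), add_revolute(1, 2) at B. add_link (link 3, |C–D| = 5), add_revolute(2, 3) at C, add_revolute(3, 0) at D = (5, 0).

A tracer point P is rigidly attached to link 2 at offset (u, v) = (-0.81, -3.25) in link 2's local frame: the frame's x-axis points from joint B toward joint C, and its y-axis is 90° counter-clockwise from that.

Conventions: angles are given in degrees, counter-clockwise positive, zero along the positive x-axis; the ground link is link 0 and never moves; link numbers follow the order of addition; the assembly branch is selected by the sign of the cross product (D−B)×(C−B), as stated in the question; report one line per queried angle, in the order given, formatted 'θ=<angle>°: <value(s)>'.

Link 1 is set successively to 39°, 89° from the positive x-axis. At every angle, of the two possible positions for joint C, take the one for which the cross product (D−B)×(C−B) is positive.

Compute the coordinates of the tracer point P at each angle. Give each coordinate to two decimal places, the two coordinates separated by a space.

A=(0,0), D=(5.00,0)
θ=39°: B = A + 3.00·(cos39°, sin39°) = (2.3314, 1.8880)
θ=39°: |BD| = 3.2689
θ=39°: circle(B,5.00) ∩ circle(D,5.00): a=1.6344, h=4.7253
θ=39°:   candidates: C₊=(6.3948,4.8015) cross=15.447; C₋=(0.9366,-2.9135) cross=-15.447
θ=39°:   branch + wants cross > 0 → take C=(6.3948,4.8015) (cross=15.447)
θ=39°: ex = (C−B)/|BC| = (0.8127,0.5827); ey = (-0.5827,0.8127)
θ=39°: P = B + -0.81·ex + -3.25·ey = (3.5670,-1.2252)
θ=89°: B = A + 3.00·(cos89°, sin89°) = (0.0524, 2.9995)
θ=89°: |BD| = 5.7859
θ=89°: circle(B,5.00) ∩ circle(D,5.00): a=2.8929, h=4.0781
θ=89°:   candidates: C₊=(4.6404,4.9870) cross=23.595; C₋=(0.4120,-1.9875) cross=-23.595
θ=89°:   branch + wants cross > 0 → take C=(4.6404,4.9870) (cross=23.595)
θ=89°: ex = (C−B)/|BC| = (0.9176,0.3975); ey = (-0.3975,0.9176)
θ=89°: P = B + -0.81·ex + -3.25·ey = (0.6010,-0.3046)

θ=39°: 3.57 -1.23
θ=89°: 0.60 -0.30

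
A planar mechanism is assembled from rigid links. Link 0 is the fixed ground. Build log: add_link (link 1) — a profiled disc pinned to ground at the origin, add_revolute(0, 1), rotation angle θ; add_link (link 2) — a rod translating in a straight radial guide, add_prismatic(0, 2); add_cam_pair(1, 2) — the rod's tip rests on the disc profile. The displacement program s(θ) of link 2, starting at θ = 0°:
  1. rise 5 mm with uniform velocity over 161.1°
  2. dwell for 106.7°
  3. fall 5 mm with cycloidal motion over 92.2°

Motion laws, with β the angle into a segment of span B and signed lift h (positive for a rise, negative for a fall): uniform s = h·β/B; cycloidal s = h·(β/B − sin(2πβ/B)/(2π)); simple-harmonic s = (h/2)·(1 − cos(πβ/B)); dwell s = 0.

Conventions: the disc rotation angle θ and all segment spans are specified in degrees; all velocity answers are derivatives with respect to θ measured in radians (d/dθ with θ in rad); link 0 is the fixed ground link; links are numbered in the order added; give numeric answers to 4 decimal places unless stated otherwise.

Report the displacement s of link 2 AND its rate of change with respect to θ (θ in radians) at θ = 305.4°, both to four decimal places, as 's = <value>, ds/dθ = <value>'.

seg 1 [0°–161.1°] uniform, h=5: full span → s += 5 → s = 5.0000
seg 2 [161.1°–267.8°] dwell: s stays 5.0000
seg 3 [267.8°–360°] cycloidal, h=-5: θ=305.4° here. β=37.6, B=92.2. -5·(0.4078 − sin(2π·0.4078)/(2π)) = -1.6034 → s = 3.3966
velocity in seg [267.8°–360°] (cycloidal), θ in radians: β = 37.6° = 0.6562 rad, B = 92.2° = 1.6092 rad; ds/dθ = (h/B)(1 − cos(2πβ/B)) = ((-5)/1.6092)(1 − cos(2π·0.4078)) = -5.707431 mm/rad

s = 3.3966, ds/dθ = -5.7074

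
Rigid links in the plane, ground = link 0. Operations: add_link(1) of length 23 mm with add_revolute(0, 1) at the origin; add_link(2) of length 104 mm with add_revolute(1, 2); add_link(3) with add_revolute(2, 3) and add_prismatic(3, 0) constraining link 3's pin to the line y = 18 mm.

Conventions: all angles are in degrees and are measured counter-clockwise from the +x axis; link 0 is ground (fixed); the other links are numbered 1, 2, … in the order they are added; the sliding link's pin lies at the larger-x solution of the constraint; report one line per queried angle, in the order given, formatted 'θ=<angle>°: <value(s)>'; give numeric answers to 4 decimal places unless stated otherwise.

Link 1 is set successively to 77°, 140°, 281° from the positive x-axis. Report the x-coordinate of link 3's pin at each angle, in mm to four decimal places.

geometry: r = 23 mm, L = 104 mm, e = 18 mm
θ=77°: crank pin P = (r cos θ, r sin θ) = (5.173874, 22.410511)
θ=77°: h = r sin θ − e = 22.410511 − 18 = 4.410511
θ=77°: x = r cos θ + √(L² − h²) = 5.173874 + 103.906436 = 109.080310
θ=140°: crank pin P = (r cos θ, r sin θ) = (-17.619022, 14.784115)
θ=140°: h = r sin θ − e = 14.784115 − 18 = -3.215885
θ=140°: x = r cos θ + √(L² − h²) = -17.619022 + 103.950267 = 86.331245
θ=281°: crank pin P = (r cos θ, r sin θ) = (4.388607, -22.577425)
θ=281°: h = r sin θ − e = -22.577425 − 18 = -40.577425
θ=281°: x = r cos θ + √(L² − h²) = 4.388607 + 95.757363 = 100.145970

θ=77°: 109.0803
θ=140°: 86.3312
θ=281°: 100.1460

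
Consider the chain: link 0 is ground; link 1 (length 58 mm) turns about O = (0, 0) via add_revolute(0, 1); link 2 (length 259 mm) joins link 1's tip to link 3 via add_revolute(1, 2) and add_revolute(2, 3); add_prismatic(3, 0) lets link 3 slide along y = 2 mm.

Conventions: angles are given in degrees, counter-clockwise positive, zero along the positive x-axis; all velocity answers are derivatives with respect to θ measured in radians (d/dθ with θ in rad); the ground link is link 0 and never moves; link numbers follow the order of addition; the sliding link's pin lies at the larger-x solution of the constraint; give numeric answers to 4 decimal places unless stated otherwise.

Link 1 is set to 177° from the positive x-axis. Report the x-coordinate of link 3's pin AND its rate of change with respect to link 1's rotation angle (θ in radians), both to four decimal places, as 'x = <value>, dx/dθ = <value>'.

geometry: r = 58 mm, L = 259 mm, e = 2 mm
crank pin P = (r cos θ, r sin θ) = (-57.920513, 3.035485)
h = r sin θ − e = 3.035485 − 2 = 1.035485
x = r cos θ + √(L² − h²) = -57.920513 + 258.997930 = 201.077417
dx/dθ = −r sin θ − h·r cos θ/√(L² − h²) (θ in radians; h = 1.035485) = -2.803917

x = 201.0774, dx/dθ = -2.8039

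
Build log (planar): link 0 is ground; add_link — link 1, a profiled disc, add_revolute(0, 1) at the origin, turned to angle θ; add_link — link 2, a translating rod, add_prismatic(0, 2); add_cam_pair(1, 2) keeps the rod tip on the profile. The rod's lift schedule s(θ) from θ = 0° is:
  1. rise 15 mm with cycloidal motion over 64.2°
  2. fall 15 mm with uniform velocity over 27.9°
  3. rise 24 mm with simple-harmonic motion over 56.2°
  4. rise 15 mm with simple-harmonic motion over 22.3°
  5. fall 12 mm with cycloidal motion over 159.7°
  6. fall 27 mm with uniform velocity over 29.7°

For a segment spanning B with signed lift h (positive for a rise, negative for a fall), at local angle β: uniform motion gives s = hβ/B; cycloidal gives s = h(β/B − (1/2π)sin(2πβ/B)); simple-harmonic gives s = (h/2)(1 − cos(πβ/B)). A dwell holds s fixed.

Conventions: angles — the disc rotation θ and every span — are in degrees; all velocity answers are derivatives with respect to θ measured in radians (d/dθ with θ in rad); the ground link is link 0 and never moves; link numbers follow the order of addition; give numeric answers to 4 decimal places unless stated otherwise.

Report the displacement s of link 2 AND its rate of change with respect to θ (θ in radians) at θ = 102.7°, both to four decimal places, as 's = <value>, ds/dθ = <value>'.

seg 1 [0°–64.2°] cycloidal, h=15: full span → s += 15 → s = 15.0000
seg 2 [64.2°–92.1°] uniform, h=-15: full span → s += -15 → s = 0.0000
seg 3 [92.1°–148.3°] simple-harmonic, h=24: θ=102.7° here. β=10.6, B=56.2. 24/2·(1 − cos(π·0.1886)) = 2.0457 → s = 2.0457
velocity in seg [92.1°–148.3°] (simple-harmonic), θ in radians: β = 10.6° = 0.1850 rad, B = 56.2° = 0.9809 rad; ds/dθ = (πh/(2B)) sin(πβ/B) = (π·24/(2·0.9809)) sin(π·0.1886) = 21.464396 mm/rad

s = 2.0457, ds/dθ = 21.4644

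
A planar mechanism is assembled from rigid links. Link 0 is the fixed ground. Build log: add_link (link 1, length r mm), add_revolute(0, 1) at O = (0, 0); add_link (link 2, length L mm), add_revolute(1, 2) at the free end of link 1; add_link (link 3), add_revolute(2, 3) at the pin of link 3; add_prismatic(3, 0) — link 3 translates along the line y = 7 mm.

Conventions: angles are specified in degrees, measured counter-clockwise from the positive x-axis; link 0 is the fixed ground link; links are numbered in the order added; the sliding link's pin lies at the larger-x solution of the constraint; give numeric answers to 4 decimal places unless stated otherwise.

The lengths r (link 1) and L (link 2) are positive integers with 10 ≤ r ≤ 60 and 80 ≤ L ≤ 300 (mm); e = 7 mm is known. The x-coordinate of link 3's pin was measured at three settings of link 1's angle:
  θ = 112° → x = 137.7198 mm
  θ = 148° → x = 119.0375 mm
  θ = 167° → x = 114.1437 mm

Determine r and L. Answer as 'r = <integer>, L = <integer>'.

constraint per measurement: (x − r cos θ)² + (r sin θ − e)² = L²
subtracting the θ₁ and θ₂ equations cancels the r² and L² terms:
r = (x₁² − x₂²) / (2[(x₁cos θ₁ + e sin θ₁) − (x₂cos θ₂ + e sin θ₂)]) = 45.9997 → r = 46
L² = (x₁ − r cos θ₁)² + (r sin θ₁ − e)² = 25280.9855 → L = 159.0000 → L = 159
check at θ₃=167°: x = 114.1437 (printed 114.1437) ✓

r = 46, L = 159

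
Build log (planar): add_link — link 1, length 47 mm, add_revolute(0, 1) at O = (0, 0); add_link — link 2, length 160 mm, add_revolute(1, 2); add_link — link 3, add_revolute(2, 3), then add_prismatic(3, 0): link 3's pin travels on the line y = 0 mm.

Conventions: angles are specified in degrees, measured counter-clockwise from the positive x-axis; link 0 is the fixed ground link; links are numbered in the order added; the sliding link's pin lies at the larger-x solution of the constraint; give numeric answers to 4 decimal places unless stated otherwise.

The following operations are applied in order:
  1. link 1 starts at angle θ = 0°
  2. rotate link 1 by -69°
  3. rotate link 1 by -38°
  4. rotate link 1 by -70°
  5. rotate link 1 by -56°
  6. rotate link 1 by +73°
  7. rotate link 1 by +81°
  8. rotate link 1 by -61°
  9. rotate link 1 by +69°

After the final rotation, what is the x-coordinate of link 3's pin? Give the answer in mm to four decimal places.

geometry: r = 47 mm, L = 160 mm, e = 0 mm; θ starts at 0°
rotate link 1 by -69°: θ ← 0° -69° = -69°
rotate link 1 by -38°: θ ← -69° -38° = -107°
rotate link 1 by -70°: θ ← -107° -70° = -177°
rotate link 1 by -56°: θ ← -177° -56° = -233°
rotate link 1 by +73°: θ ← -233° +73° = -160°
rotate link 1 by +81°: θ ← -160° +81° = -79°
rotate link 1 by -61°: θ ← -79° -61° = -140°
rotate link 1 by +69°: θ ← -140° +69° = -71°
crank pin P = (r cos θ, r sin θ) = (15.301703, -44.439373)
h = r sin θ − e = -44.439373 − 0 = -44.439373
x = r cos θ + √(L² − h²) = 15.301703 + 153.704724 = 169.006427

169.0064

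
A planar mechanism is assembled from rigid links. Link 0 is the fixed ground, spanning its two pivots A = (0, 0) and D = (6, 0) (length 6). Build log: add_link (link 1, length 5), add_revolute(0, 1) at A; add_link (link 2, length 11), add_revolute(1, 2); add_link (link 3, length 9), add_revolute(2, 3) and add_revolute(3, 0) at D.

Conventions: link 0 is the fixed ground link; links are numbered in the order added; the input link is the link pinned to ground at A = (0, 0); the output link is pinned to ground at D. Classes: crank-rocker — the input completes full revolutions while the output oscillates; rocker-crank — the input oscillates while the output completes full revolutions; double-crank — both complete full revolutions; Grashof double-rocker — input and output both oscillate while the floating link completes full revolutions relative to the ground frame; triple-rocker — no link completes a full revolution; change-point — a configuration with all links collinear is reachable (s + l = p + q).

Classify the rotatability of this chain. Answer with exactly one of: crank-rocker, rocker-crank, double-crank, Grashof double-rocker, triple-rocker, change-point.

lengths: ground=6, input=5, coupler=11, output=9
sorted: s=5 (shortest), l=11 (longest), p+q=15
s + l = 16 vs p + q = 15
s + l > p + q → non-Grashof → no link fully rotates → triple-rocker

triple-rocker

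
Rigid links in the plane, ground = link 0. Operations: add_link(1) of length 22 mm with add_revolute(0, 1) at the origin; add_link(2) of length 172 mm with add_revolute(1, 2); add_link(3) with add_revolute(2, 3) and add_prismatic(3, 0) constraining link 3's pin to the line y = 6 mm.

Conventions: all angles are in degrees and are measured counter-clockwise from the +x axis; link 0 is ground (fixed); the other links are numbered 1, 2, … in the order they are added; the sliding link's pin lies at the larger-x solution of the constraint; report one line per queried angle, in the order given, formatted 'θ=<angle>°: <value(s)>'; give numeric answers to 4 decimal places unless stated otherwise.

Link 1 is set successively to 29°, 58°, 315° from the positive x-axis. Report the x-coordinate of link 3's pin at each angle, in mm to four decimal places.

geometry: r = 22 mm, L = 172 mm, e = 6 mm
θ=29°: crank pin P = (r cos θ, r sin θ) = (19.241634, 10.665812)
θ=29°: h = r sin θ − e = 10.665812 − 6 = 4.665812
θ=29°: x = r cos θ + √(L² − h²) = 19.241634 + 171.936704 = 191.178338
θ=58°: crank pin P = (r cos θ, r sin θ) = (11.658224, 18.657058)
θ=58°: h = r sin θ − e = 18.657058 − 6 = 12.657058
θ=58°: x = r cos θ + √(L² − h²) = 11.658224 + 171.533667 = 183.191891
θ=315°: crank pin P = (r cos θ, r sin θ) = (15.556349, -15.556349)
θ=315°: h = r sin θ − e = -15.556349 − 6 = -21.556349
θ=315°: x = r cos θ + √(L² − h²) = 15.556349 + 170.643851 = 186.200200

θ=29°: 191.1783
θ=58°: 183.1919
θ=315°: 186.2002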